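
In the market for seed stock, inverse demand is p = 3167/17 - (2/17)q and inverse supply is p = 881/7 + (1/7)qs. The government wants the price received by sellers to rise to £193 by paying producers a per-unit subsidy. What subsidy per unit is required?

At a seller price of 193, quantity supplied is -881 + 7·193 = 470.
Buyers absorb 470 only when they pay pb = 3167/17 − (2/17)·470 = 131.
s = ps − pb = 193 − 131 = 62.

Required subsidy s = £62 per unit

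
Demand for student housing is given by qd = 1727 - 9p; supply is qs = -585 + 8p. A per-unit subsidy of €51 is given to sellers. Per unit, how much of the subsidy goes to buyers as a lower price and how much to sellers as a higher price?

Buyers gain €24 per unit; sellers gain €27 per unit

Pre-subsidy: 1727 - 9p = -585 + 8p gives p* = 136, q* = 503.
With the subsidy, sellers receive ps = pb + 51 for each unit, where pb is the price buyers pay.
Supply in terms of pb becomes qs = -585 + 8(pb + 51) = -177 + 8pb. Setting this equal to demand: 1727 - 9pb = -177 + 8pb, so pb = 112.
Sellers receive ps = 112 + 51 = 163; q' = 1727 − 9·112 = 719.
Buyers' price falls by p* − pb = 136 − 112 = 24; sellers' price rises by ps − p* = 163 − 136 = 27.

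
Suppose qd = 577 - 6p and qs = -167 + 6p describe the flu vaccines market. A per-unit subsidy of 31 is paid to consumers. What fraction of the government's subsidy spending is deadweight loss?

Pre-subsidy: 577 - 6p = -167 + 6p gives p* = 62, q* = 205.
With the rebate, buyers effectively pay pb = ps − 31, where ps is the price sellers receive.
Demand in terms of ps becomes qd = 577 − 6(ps − 31) = 763 - 6ps. Setting this equal to supply: 763 - 6ps = -167 + 6ps, so ps = 77.5.
Buyers pay pb = 77.5 − 31 = 46.5; q' = -167 + 6·77.5 = 298.
ΔCS = ½(205 + 298)(62 − 46.5) = 3898.25; ΔPS = ½(205 + 298)(77.5 − 62) = 3898.25.
Government spending = 31 × 298 = 9238.
DWL = ½ × 31 × (298 − 205) = 1441.5; fraction = 1441.5 / 9238 = 93/596.

DWL / government spending = 93/596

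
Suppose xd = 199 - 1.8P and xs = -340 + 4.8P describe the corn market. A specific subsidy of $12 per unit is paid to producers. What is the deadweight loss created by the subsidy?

Deadweight loss = 5184/55

Pre-subsidy: 199 - 1.8P = -340 + 4.8P gives P* = 245/3, x* = 52.
With the subsidy, sellers receive Ps = Pb + 12 for each unit, where Pb is the price buyers pay.
Supply in terms of Pb becomes xs = -340 + 4.8(Pb + 12) = -282.4 + 4.8Pb. Setting this equal to demand: 199 - 1.8Pb = -282.4 + 4.8Pb, so Pb = 2407/33.
Sellers receive Ps = 2407/33 + 12 = 2803/33; x' = 199 − 1.8·(2407/33) = 3724/55.
The subsidy expands output by 3724/55 − 52 = 864/55 past the efficient level; on those units the gap between marginal cost and willingness to pay runs from 0 up to 12.
DWL = ½ × 12 × 864/55 = 5184/55.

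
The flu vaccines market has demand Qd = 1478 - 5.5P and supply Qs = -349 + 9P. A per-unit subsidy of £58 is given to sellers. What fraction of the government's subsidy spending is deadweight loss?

DWL / government spending = 99/983

Pre-subsidy: 1478 - 5.5P = -349 + 9P gives P* = 126, Q* = 785.
With the subsidy, sellers receive Ps = Pb + 58 for each unit, where Pb is the price buyers pay.
Supply in terms of Pb becomes Qs = -349 + 9(Pb + 58) = 173 + 9Pb. Setting this equal to demand: 1478 - 5.5Pb = 173 + 9Pb, so Pb = 90.
Sellers receive Ps = 90 + 58 = 148; Q' = 1478 − 5.5·90 = 983.
ΔCS = ½(785 + 983)(126 − 90) = 31824; ΔPS = ½(785 + 983)(148 − 126) = 19448.
Government spending = 58 × 983 = 57014.
DWL = ½ × 58 × (983 − 785) = 5742; fraction = 5742 / 57014 = 99/983.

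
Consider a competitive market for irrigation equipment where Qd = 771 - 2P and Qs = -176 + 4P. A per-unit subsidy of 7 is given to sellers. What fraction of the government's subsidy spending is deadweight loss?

Pre-subsidy: 771 - 2P = -176 + 4P gives P* = 947/6, Q* = 1366/3.
With the subsidy, sellers receive Ps = Pb + 7 for each unit, where Pb is the price buyers pay.
Supply in terms of Pb becomes Qs = -176 + 4(Pb + 7) = -148 + 4Pb. Setting this equal to demand: 771 - 2Pb = -148 + 4Pb, so Pb = 919/6.
Sellers receive Ps = 919/6 + 7 = 961/6; Q' = 771 − 2·(919/6) = 1394/3.
ΔCS = ½(1366/3 + 1394/3)(947/6 − 919/6) = 6440/3; ΔPS = ½(1366/3 + 1394/3)(961/6 − 947/6) = 3220/3.
Government spending = 7 × 1394/3 = 9758/3.
DWL = ½ × 7 × (1394/3 − 1366/3) = 98/3; fraction = (98/3) / (9758/3) = 7/697.

DWL / government spending = 7/697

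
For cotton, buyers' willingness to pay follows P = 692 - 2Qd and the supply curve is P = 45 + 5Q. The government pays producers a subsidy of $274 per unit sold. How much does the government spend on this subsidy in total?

Pre-subsidy: 692 - 2Q = 45 + 5Q gives Q* = 647/7 and P* = 3550/7.
With the subsidy, sellers receive Ps = Pb + 274 for each unit, where Pb is the price buyers pay.
On the curves, Pb = 692 - 2Q and Ps = 45 + 5Q; the wedge Ps − Pb = 274 gives 45 + 5Q − (692 - 2Q) = 274, so Q' = 921/7.
Then Pb = 692 − 2·(921/7) = 3002/7 and Ps = 45 + 5·(921/7) = 4920/7.
Government outlay = subsidy × quantity = 274 × 921/7 = 252354/7.

Government cost = 252354/7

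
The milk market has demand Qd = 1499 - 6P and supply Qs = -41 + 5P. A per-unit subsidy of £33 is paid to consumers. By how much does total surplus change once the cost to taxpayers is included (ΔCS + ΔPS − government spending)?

Net change in total surplus = -£1485

Pre-subsidy: 1499 - 6P = -41 + 5P gives P* = 140, Q* = 659.
With the rebate, buyers effectively pay Pb = Ps − 33, where Ps is the price sellers receive.
Demand in terms of Ps becomes Qd = 1499 − 6(Ps − 33) = 1697 - 6Ps. Setting this equal to supply: 1697 - 6Ps = -41 + 5Ps, so Ps = 158.
Buyers pay Pb = 158 − 33 = 125; Q' = -41 + 5·158 = 749.
ΔCS = ½(659 + 749)(140 − 125) = 10560; ΔPS = ½(659 + 749)(158 − 140) = 12672.
Government spending = 33 × 749 = 24717.
Net change = 10560 + 12672 − 24717 = -1485. The loss equals the DWL triangle ½·33·90.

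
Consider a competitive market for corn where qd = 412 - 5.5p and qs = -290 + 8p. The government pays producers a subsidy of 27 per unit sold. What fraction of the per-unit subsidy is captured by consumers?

Pre-subsidy: 412 - 5.5p = -290 + 8p gives p* = 52, q* = 126.
With the subsidy, sellers receive ps = pb + 27 for each unit, where pb is the price buyers pay.
Supply in terms of pb becomes qs = -290 + 8(pb + 27) = -74 + 8pb. Setting this equal to demand: 412 - 5.5pb = -74 + 8pb, so pb = 36.
Sellers receive ps = 36 + 27 = 63; q' = 412 − 5.5·36 = 214.
Buyers' price falls by p* − pb = 52 − 36 = 16; sellers' price rises by ps − p* = 63 − 52 = 11.
So consumers capture 16/27 = 16/27 of each unit of subsidy.

Consumer share = 16/27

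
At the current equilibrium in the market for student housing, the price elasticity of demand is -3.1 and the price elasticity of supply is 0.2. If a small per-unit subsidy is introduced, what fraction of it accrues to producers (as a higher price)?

For a small subsidy around the equilibrium, the benefit split depends on the relative slopes, which at a point are proportional to the elasticities.
Buyer share = εs/(εs + |εd|) = 0.2/(0.2 + 3.1) = 2/33; seller share = |εd|/(εs + |εd|) = 31/33.
So producers capture 31/33 of the subsidy.

Producer share = 31/33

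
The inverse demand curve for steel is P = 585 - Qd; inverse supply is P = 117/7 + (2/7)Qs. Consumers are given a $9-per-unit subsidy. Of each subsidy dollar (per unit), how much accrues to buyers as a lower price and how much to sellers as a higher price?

Buyers gain $7 per unit; sellers gain $2 per unit

Pre-subsidy: 585 - Q = 117/7 + (2/7)Q gives Q* = 442 and P* = 143.
With the rebate, buyers effectively pay Pb = Ps − 9, where Ps is the price sellers receive.
On the curves, Pb = 585 - Q and Ps = 117/7 + (2/7)Q; the wedge Ps − Pb = 9 gives 117/7 + (2/7)Q − (585 - Q) = 9, so Q' = 449.
Then Pb = 585 − 1·449 = 136 and Ps = 117/7 + (2/7)·449 = 145.
Buyers' price falls by P* − Pb = 143 − 136 = 7; sellers' price rises by Ps − P* = 145 − 143 = 2.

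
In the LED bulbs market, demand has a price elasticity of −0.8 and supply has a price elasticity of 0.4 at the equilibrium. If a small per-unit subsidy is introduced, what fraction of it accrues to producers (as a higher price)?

For a small subsidy around the equilibrium, the benefit split depends on the relative slopes, which at a point are proportional to the elasticities.
Buyer share = εs/(εs + |εd|) = 0.4/(0.4 + 0.8) = 1/3; seller share = |εd|/(εs + |εd|) = 2/3.
So producers capture 2/3 of the subsidy.

Producer share = 2/3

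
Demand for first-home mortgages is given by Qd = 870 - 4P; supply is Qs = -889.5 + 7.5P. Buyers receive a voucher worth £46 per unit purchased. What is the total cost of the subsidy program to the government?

Government cost = £17388

Pre-subsidy: 870 - 4P = -889.5 + 7.5P gives P* = 153, Q* = 258.
With the rebate, buyers effectively pay Pb = Ps − 46, where Ps is the price sellers receive.
Demand in terms of Ps becomes Qd = 870 − 4(Ps − 46) = 1054 - 4Ps. Setting this equal to supply: 1054 - 4Ps = -889.5 + 7.5Ps, so Ps = 169.
Buyers pay Pb = 169 − 46 = 123; Q' = -889.5 + 7.5·169 = 378.
Government outlay = subsidy × quantity = 46 × 378 = 17388.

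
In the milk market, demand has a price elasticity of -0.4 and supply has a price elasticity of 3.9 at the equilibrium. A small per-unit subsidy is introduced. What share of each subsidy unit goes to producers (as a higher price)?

Producer share = 4/43

For a small subsidy around the equilibrium, the benefit split depends on the relative slopes, which at a point are proportional to the elasticities.
Buyer share = εs/(εs + |εd|) = 3.9/(3.9 + 0.4) = 39/43; seller share = |εd|/(εs + |εd|) = 4/43.
So producers capture 4/43 of the subsidy.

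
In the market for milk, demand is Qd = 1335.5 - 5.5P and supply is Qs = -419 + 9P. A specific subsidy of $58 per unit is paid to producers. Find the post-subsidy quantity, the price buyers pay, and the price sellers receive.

Q' = 868; buyers pay $85; sellers receive $143

Pre-subsidy: 1335.5 - 5.5P = -419 + 9P gives P* = 121, Q* = 670.
With the subsidy, sellers receive Ps = Pb + 58 for each unit, where Pb is the price buyers pay.
Supply in terms of Pb becomes Qs = -419 + 9(Pb + 58) = 103 + 9Pb. Setting this equal to demand: 1335.5 - 5.5Pb = 103 + 9Pb, so Pb = 85.
Sellers receive Ps = 85 + 58 = 143; Q' = 1335.5 − 5.5·85 = 868.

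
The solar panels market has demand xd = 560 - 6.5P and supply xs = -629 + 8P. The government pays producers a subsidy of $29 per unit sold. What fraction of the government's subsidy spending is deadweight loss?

Pre-subsidy: 560 - 6.5P = -629 + 8P gives P* = 82, x* = 27.
With the subsidy, sellers receive Ps = Pb + 29 for each unit, where Pb is the price buyers pay.
Supply in terms of Pb becomes xs = -629 + 8(Pb + 29) = -397 + 8Pb. Setting this equal to demand: 560 - 6.5Pb = -397 + 8Pb, so Pb = 66.
Sellers receive Ps = 66 + 29 = 95; x' = 560 − 6.5·66 = 131.
ΔCS = ½(27 + 131)(82 − 66) = 1264; ΔPS = ½(27 + 131)(95 − 82) = 1027.
Government spending = 29 × 131 = 3799.
DWL = ½ × 29 × (131 − 27) = 1508; fraction = 1508 / 3799 = 52/131.

DWL / government spending = 52/131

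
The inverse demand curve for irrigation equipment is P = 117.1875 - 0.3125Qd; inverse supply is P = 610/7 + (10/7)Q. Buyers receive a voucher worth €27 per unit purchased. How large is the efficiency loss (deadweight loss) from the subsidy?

Deadweight loss = 13608/65

Pre-subsidy: 117.1875 - 0.3125Q = 610/7 + (10/7)Q gives Q* = 673/39 and P* = 4360/39.
With the rebate, buyers effectively pay Pb = Ps − 27, where Ps is the price sellers receive.
On the curves, Pb = 117.1875 - 0.3125Q and Ps = 610/7 + (10/7)Q; the wedge Ps − Pb = 27 gives 610/7 + (10/7)Q − (117.1875 - 0.3125Q) = 27, so Q' = 6389/195.
Then Pb = 117.1875 − 0.3125·(6389/195) = 4171/39 and Ps = 610/7 + (10/7)·(6389/195) = 5224/39.
The subsidy expands output by 6389/195 − 673/39 = 1008/65 past the efficient level; on those units the gap between marginal cost and willingness to pay runs from 0 up to 27.
DWL = ½ × 27 × 1008/65 = 13608/65.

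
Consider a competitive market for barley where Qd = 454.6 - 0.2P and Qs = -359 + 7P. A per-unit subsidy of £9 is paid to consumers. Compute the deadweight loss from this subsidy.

Deadweight loss = £7.875

Pre-subsidy: 454.6 - 0.2P = -359 + 7P gives P* = 113, Q* = 432.
With the rebate, buyers effectively pay Pb = Ps − 9, where Ps is the price sellers receive.
Demand in terms of Ps becomes Qd = 454.6 − 0.2(Ps − 9) = 456.4 - 0.2Ps. Setting this equal to supply: 456.4 - 0.2Ps = -359 + 7Ps, so Ps = 113.25.
Buyers pay Pb = 113.25 − 9 = 104.25; Q' = -359 + 7·113.25 = 433.75.
The subsidy expands output by 433.75 − 432 = 1.75 past the efficient level; on those units the gap between marginal cost and willingness to pay runs from 0 up to 9.
DWL = ½ × 9 × 1.75 = 7.875.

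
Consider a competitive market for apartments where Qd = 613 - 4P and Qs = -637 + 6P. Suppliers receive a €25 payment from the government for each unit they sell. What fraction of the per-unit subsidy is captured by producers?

Producer share = 0.4

Pre-subsidy: 613 - 4P = -637 + 6P gives P* = 125, Q* = 113.
With the subsidy, sellers receive Ps = Pb + 25 for each unit, where Pb is the price buyers pay.
Supply in terms of Pb becomes Qs = -637 + 6(Pb + 25) = -487 + 6Pb. Setting this equal to demand: 613 - 4Pb = -487 + 6Pb, so Pb = 110.
Sellers receive Ps = 110 + 25 = 135; Q' = 613 − 4·110 = 173.
Buyers' price falls by P* − Pb = 125 − 110 = 15; sellers' price rises by Ps − P* = 135 − 125 = 10.
So producers capture 10/25 = 0.4 of each unit of subsidy.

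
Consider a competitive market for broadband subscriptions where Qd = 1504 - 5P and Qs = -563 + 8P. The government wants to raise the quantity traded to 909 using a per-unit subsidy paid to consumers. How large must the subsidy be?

Required subsidy s = 65 per unit

At Q = 909, invert demand for the buyer price: Pb = (1504 − 909)/5 = 119; invert supply for the seller price: Ps = (909 − (-563))/8 = 184.
The subsidy must fill the gap: s = Ps − Pb = 184 − 119 = 65.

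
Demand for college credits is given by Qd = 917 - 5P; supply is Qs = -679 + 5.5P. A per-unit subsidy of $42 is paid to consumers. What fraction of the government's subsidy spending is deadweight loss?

Pre-subsidy: 917 - 5P = -679 + 5.5P gives P* = 152, Q* = 157.
With the rebate, buyers effectively pay Pb = Ps − 42, where Ps is the price sellers receive.
Demand in terms of Ps becomes Qd = 917 − 5(Ps − 42) = 1127 - 5Ps. Setting this equal to supply: 1127 - 5Ps = -679 + 5.5Ps, so Ps = 172.
Buyers pay Pb = 172 − 42 = 130; Q' = -679 + 5.5·172 = 267.
ΔCS = ½(157 + 267)(152 − 130) = 4664; ΔPS = ½(157 + 267)(172 − 152) = 4240.
Government spending = 42 × 267 = 11214.
DWL = ½ × 42 × (267 − 157) = 2310; fraction = 2310 / 11214 = 55/267.

DWL / government spending = 55/267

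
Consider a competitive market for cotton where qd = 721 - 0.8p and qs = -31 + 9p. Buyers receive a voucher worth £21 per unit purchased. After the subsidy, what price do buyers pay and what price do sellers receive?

Buyers pay 2815/49; sellers receive 3844/49

Pre-subsidy: 721 - 0.8p = -31 + 9p gives p* = 3760/49, q* = 32321/49.
With the rebate, buyers effectively pay pb = ps − 21, where ps is the price sellers receive.
Demand in terms of ps becomes qd = 721 − 0.8(ps − 21) = 737.8 - 0.8ps. Setting this equal to supply: 737.8 - 0.8ps = -31 + 9ps, so ps = 3844/49.
Buyers pay pb = 3844/49 − 21 = 2815/49; q' = -31 + 9·(3844/49) = 33077/49.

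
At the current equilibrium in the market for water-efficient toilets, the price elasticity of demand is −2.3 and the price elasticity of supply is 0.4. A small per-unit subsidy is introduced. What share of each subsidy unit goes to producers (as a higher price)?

For a small subsidy around the equilibrium, the benefit split depends on the relative slopes, which at a point are proportional to the elasticities.
Buyer share = εs/(εs + |εd|) = 0.4/(0.4 + 2.3) = 4/27; seller share = |εd|/(εs + |εd|) = 23/27.
So producers capture 23/27 of the subsidy.

Producer share = 23/27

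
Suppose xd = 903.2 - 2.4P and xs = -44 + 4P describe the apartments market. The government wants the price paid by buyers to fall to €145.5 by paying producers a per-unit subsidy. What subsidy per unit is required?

Required subsidy s = €4 per unit

At a buyer price of 145.5, quantity demanded is 903.2 − 2.4·145.5 = 554.
Sellers supply 554 only when they receive Ps with -44 + 4·Ps = 554, i.e. Ps = 149.5.
s = Ps − Pb = 149.5 − 145.5 = 4.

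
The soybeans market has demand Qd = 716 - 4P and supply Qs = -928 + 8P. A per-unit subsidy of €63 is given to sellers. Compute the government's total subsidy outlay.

Government cost = €21168

Pre-subsidy: 716 - 4P = -928 + 8P gives P* = 137, Q* = 168.
With the subsidy, sellers receive Ps = Pb + 63 for each unit, where Pb is the price buyers pay.
Supply in terms of Pb becomes Qs = -928 + 8(Pb + 63) = -424 + 8Pb. Setting this equal to demand: 716 - 4Pb = -424 + 8Pb, so Pb = 95.
Sellers receive Ps = 95 + 63 = 158; Q' = 716 − 4·95 = 336.
Government outlay = subsidy × quantity = 63 × 336 = 21168.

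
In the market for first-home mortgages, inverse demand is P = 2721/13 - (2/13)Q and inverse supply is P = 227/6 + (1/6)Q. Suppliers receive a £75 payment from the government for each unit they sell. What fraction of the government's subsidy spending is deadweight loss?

DWL / government spending = 117/769

Pre-subsidy: 2721/13 - (2/13)Q = 227/6 + (1/6)Q gives Q* = 535 and P* = 127.
With the subsidy, sellers receive Ps = Pb + 75 for each unit, where Pb is the price buyers pay.
On the curves, Pb = 2721/13 - (2/13)Q and Ps = 227/6 + (1/6)Q; the wedge Ps − Pb = 75 gives 227/6 + (1/6)Q − (2721/13 - (2/13)Q) = 75, so Q' = 769.
Then Pb = 2721/13 − (2/13)·769 = 91 and Ps = 227/6 + (1/6)·769 = 166.
ΔCS = ½(535 + 769)(127 − 91) = 23472; ΔPS = ½(535 + 769)(166 − 127) = 25428.
Government spending = 75 × 769 = 57675.
DWL = ½ × 75 × (769 − 535) = 8775; fraction = 8775 / 57675 = 117/769.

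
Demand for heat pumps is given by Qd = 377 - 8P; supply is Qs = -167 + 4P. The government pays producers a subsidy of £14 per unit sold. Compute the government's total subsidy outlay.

Pre-subsidy: 377 - 8P = -167 + 4P gives P* = 136/3, Q* = 43/3.
With the subsidy, sellers receive Ps = Pb + 14 for each unit, where Pb is the price buyers pay.
Supply in terms of Pb becomes Qs = -167 + 4(Pb + 14) = -111 + 4Pb. Setting this equal to demand: 377 - 8Pb = -111 + 4Pb, so Pb = 122/3.
Sellers receive Ps = 122/3 + 14 = 164/3; Q' = 377 − 8·(122/3) = 155/3.
Government outlay = subsidy × quantity = 14 × 155/3 = 2170/3.

Government cost = 2170/3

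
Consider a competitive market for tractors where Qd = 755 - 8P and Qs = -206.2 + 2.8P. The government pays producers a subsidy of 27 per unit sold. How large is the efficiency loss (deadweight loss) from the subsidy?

Pre-subsidy: 755 - 8P = -206.2 + 2.8P gives P* = 89, Q* = 43.
With the subsidy, sellers receive Ps = Pb + 27 for each unit, where Pb is the price buyers pay.
Supply in terms of Pb becomes Qs = -206.2 + 2.8(Pb + 27) = -130.6 + 2.8Pb. Setting this equal to demand: 755 - 8Pb = -130.6 + 2.8Pb, so Pb = 82.
Sellers receive Ps = 82 + 27 = 109; Q' = 755 − 8·82 = 99.
The subsidy expands output by 99 − 43 = 56 past the efficient level; on those units the gap between marginal cost and willingness to pay runs from 0 up to 27.
DWL = ½ × 27 × 56 = 756.

Deadweight loss = 756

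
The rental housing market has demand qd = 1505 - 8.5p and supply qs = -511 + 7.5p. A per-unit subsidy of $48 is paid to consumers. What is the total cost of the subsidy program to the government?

Government cost = $30012

Pre-subsidy: 1505 - 8.5p = -511 + 7.5p gives p* = 126, q* = 434.
With the rebate, buyers effectively pay pb = ps − 48, where ps is the price sellers receive.
Demand in terms of ps becomes qd = 1505 − 8.5(ps − 48) = 1913 - 8.5ps. Setting this equal to supply: 1913 - 8.5ps = -511 + 7.5ps, so ps = 151.5.
Buyers pay pb = 151.5 − 48 = 103.5; q' = -511 + 7.5·151.5 = 625.25.
Government outlay = subsidy × quantity = 48 × 625.25 = 30012.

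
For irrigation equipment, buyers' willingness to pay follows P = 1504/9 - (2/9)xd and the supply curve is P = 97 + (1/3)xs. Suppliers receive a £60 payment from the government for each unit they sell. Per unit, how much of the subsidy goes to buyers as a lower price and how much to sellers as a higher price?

Buyers gain £24 per unit; sellers gain £36 per unit

Pre-subsidy: 1504/9 - (2/9)x = 97 + (1/3)x gives x* = 126.2 and P* = 2086/15.
With the subsidy, sellers receive Ps = Pb + 60 for each unit, where Pb is the price buyers pay.
On the curves, Pb = 1504/9 - (2/9)x and Ps = 97 + (1/3)x; the wedge Ps − Pb = 60 gives 97 + (1/3)x − (1504/9 - (2/9)x) = 60, so x' = 234.2.
Then Pb = 1504/9 − (2/9)·234.2 = 1726/15 and Ps = 97 + (1/3)·234.2 = 2626/15.
Buyers' price falls by P* − Pb = 2086/15 − 1726/15 = 24; sellers' price rises by Ps − P* = 2626/15 − 2086/15 = 36.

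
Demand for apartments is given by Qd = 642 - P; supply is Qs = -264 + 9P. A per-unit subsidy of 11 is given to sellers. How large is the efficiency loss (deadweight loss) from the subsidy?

Pre-subsidy: 642 - P = -264 + 9P gives P* = 90.6, Q* = 551.4.
With the subsidy, sellers receive Ps = Pb + 11 for each unit, where Pb is the price buyers pay.
Supply in terms of Pb becomes Qs = -264 + 9(Pb + 11) = -165 + 9Pb. Setting this equal to demand: 642 - Pb = -165 + 9Pb, so Pb = 80.7.
Sellers receive Ps = 80.7 + 11 = 91.7; Q' = 642 − 1·80.7 = 561.3.
The subsidy expands output by 561.3 − 551.4 = 9.9 past the efficient level; on those units the gap between marginal cost and willingness to pay runs from 0 up to 11.
DWL = ½ × 11 × 9.9 = 54.45.

Deadweight loss = 54.45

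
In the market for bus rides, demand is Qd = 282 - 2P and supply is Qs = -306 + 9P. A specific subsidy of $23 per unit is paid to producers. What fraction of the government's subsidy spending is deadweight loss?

Pre-subsidy: 282 - 2P = -306 + 9P gives P* = 588/11, Q* = 1926/11.
With the subsidy, sellers receive Ps = Pb + 23 for each unit, where Pb is the price buyers pay.
Supply in terms of Pb becomes Qs = -306 + 9(Pb + 23) = -99 + 9Pb. Setting this equal to demand: 282 - 2Pb = -99 + 9Pb, so Pb = 381/11.
Sellers receive Ps = 381/11 + 23 = 634/11; Q' = 282 − 2·(381/11) = 2340/11.
ΔCS = ½(1926/11 + 2340/11)(588/11 − 381/11) = 441531/121; ΔPS = ½(1926/11 + 2340/11)(634/11 − 588/11) = 98118/121.
Government spending = 23 × 2340/11 = 53820/11.
DWL = ½ × 23 × (2340/11 − 1926/11) = 4761/11; fraction = (4761/11) / (53820/11) = 23/260.

DWL / government spending = 23/260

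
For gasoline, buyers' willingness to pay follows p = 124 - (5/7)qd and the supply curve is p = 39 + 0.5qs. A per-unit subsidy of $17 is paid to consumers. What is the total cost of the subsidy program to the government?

Pre-subsidy: 124 - (5/7)q = 39 + 0.5q gives q* = 70 and p* = 74.
With the rebate, buyers effectively pay pb = ps − 17, where ps is the price sellers receive.
On the curves, pb = 124 - (5/7)q and ps = 39 + 0.5q; the wedge ps − pb = 17 gives 39 + 0.5q − (124 - (5/7)q) = 17, so q' = 84.
Then pb = 124 − (5/7)·84 = 64 and ps = 39 + 0.5·84 = 81.
Government outlay = subsidy × quantity = 17 × 84 = 1428.

Government cost = $1428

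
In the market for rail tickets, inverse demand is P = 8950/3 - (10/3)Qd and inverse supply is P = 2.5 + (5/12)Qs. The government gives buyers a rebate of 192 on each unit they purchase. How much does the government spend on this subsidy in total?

Government cost = 2436736/15

Pre-subsidy: 8950/3 - (10/3)Q = 2.5 + (5/12)Q gives Q* = 7154/9 and P* = 9010/27.
With the rebate, buyers effectively pay Pb = Ps − 192, where Ps is the price sellers receive.
On the curves, Pb = 8950/3 - (10/3)Q and Ps = 2.5 + (5/12)Q; the wedge Ps − Pb = 192 gives 2.5 + (5/12)Q − (8950/3 - (10/3)Q) = 192, so Q' = 38074/45.
Then Pb = 8950/3 − (10/3)·(38074/45) = 4402/27 and Ps = 2.5 + (5/12)·(38074/45) = 9586/27.
Government outlay = subsidy × quantity = 192 × 38074/45 = 2436736/15.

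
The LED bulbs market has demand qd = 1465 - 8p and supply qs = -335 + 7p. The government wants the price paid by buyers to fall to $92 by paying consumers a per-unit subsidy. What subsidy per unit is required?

At a buyer price of 92, quantity demanded is 1465 − 8·92 = 729.
Sellers supply 729 only when they receive ps with -335 + 7·ps = 729, i.e. ps = 152.
s = ps − pb = 152 − 92 = 60.

Required subsidy s = $60 per unit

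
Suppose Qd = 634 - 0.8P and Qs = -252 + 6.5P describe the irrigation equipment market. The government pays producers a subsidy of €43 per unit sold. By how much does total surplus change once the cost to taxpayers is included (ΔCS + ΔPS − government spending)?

Net change in total surplus = -48074/73

Pre-subsidy: 634 - 0.8P = -252 + 6.5P gives P* = 8860/73, Q* = 39194/73.
With the subsidy, sellers receive Ps = Pb + 43 for each unit, where Pb is the price buyers pay.
Supply in terms of Pb becomes Qs = -252 + 6.5(Pb + 43) = 27.5 + 6.5Pb. Setting this equal to demand: 634 - 0.8Pb = 27.5 + 6.5Pb, so Pb = 6065/73.
Sellers receive Ps = 6065/73 + 43 = 9204/73; Q' = 634 − 0.8·(6065/73) = 41430/73.
ΔCS = ½(39194/73 + 41430/73)(8860/73 − 6065/73) = 112672040/5329; ΔPS = ½(39194/73 + 41430/73)(9204/73 − 8860/73) = 13867328/5329.
Government spending = 43 × 41430/73 = 1781490/73.
Net change = 112672040/5329 + 13867328/5329 − 1781490/73 = -48074/73. The loss equals the DWL triangle ½·43·2236/73.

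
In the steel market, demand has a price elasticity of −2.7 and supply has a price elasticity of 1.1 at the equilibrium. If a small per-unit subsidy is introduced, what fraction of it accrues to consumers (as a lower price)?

Consumer share = 11/38

For a small subsidy around the equilibrium, the benefit split depends on the relative slopes, which at a point are proportional to the elasticities.
Buyer share = εs/(εs + |εd|) = 1.1/(1.1 + 2.7) = 11/38; seller share = |εd|/(εs + |εd|) = 27/38.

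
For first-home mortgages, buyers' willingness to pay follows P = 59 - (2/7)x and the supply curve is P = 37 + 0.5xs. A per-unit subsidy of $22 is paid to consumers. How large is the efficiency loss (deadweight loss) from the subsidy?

Deadweight loss = $308

Pre-subsidy: 59 - (2/7)x = 37 + 0.5x gives x* = 28 and P* = 51.
With the rebate, buyers effectively pay Pb = Ps − 22, where Ps is the price sellers receive.
On the curves, Pb = 59 - (2/7)x and Ps = 37 + 0.5x; the wedge Ps − Pb = 22 gives 37 + 0.5x − (59 - (2/7)x) = 22, so x' = 56.
Then Pb = 59 − (2/7)·56 = 43 and Ps = 37 + 0.5·56 = 65.
The subsidy expands output by 56 − 28 = 28 past the efficient level; on those units the gap between marginal cost and willingness to pay runs from 0 up to 22.
DWL = ½ × 22 × 28 = 308.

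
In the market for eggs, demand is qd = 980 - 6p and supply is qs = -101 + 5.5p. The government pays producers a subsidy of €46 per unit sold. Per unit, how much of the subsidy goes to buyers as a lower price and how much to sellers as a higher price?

Buyers gain €22 per unit; sellers gain €24 per unit

Pre-subsidy: 980 - 6p = -101 + 5.5p gives p* = 94, q* = 416.
With the subsidy, sellers receive ps = pb + 46 for each unit, where pb is the price buyers pay.
Supply in terms of pb becomes qs = -101 + 5.5(pb + 46) = 152 + 5.5pb. Setting this equal to demand: 980 - 6pb = 152 + 5.5pb, so pb = 72.
Sellers receive ps = 72 + 46 = 118; q' = 980 − 6·72 = 548.
Buyers' price falls by p* − pb = 94 − 72 = 22; sellers' price rises by ps − p* = 118 − 94 = 24.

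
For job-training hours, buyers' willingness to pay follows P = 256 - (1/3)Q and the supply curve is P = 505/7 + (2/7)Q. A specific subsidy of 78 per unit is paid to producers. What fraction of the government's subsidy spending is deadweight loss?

DWL / government spending = 7/47

Pre-subsidy: 256 - (1/3)Q = 505/7 + (2/7)Q gives Q* = 297 and P* = 157.
With the subsidy, sellers receive Ps = Pb + 78 for each unit, where Pb is the price buyers pay.
On the curves, Pb = 256 - (1/3)Q and Ps = 505/7 + (2/7)Q; the wedge Ps − Pb = 78 gives 505/7 + (2/7)Q − (256 - (1/3)Q) = 78, so Q' = 423.
Then Pb = 256 − (1/3)·423 = 115 and Ps = 505/7 + (2/7)·423 = 193.
ΔCS = ½(297 + 423)(157 − 115) = 15120; ΔPS = ½(297 + 423)(193 − 157) = 12960.
Government spending = 78 × 423 = 32994.
DWL = ½ × 78 × (423 − 297) = 4914; fraction = 4914 / 32994 = 7/47.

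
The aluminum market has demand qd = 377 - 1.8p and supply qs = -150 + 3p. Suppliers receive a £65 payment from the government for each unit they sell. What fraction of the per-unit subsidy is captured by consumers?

Consumer share = 0.625

Pre-subsidy: 377 - 1.8p = -150 + 3p gives p* = 2635/24, q* = 179.375.
With the subsidy, sellers receive ps = pb + 65 for each unit, where pb is the price buyers pay.
Supply in terms of pb becomes qs = -150 + 3(pb + 65) = 45 + 3pb. Setting this equal to demand: 377 - 1.8pb = 45 + 3pb, so pb = 415/6.
Sellers receive ps = 415/6 + 65 = 805/6; q' = 377 − 1.8·(415/6) = 252.5.
Buyers' price falls by p* − pb = 2635/24 − 415/6 = 40.625; sellers' price rises by ps − p* = 805/6 − 2635/24 = 24.375.
So consumers capture 40.625/65 = 0.625 of each unit of subsidy.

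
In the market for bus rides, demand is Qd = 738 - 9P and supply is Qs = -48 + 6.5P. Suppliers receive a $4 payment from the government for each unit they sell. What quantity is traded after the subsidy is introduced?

Pre-subsidy: 738 - 9P = -48 + 6.5P gives P* = 1572/31, Q* = 8730/31.
With the subsidy, sellers receive Ps = Pb + 4 for each unit, where Pb is the price buyers pay.
Supply in terms of Pb becomes Qs = -48 + 6.5(Pb + 4) = -22 + 6.5Pb. Setting this equal to demand: 738 - 9Pb = -22 + 6.5Pb, so Pb = 1520/31.
Sellers receive Ps = 1520/31 + 4 = 1644/31; Q' = 738 − 9·(1520/31) = 9198/31.

Q' = 9198/31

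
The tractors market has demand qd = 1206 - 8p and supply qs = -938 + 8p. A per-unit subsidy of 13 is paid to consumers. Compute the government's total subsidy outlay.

Pre-subsidy: 1206 - 8p = -938 + 8p gives p* = 134, q* = 134.
With the rebate, buyers effectively pay pb = ps − 13, where ps is the price sellers receive.
Demand in terms of ps becomes qd = 1206 − 8(ps − 13) = 1310 - 8ps. Setting this equal to supply: 1310 - 8ps = -938 + 8ps, so ps = 140.5.
Buyers pay pb = 140.5 − 13 = 127.5; q' = -938 + 8·140.5 = 186.
Government outlay = subsidy × quantity = 13 × 186 = 2418.

Government cost = 2418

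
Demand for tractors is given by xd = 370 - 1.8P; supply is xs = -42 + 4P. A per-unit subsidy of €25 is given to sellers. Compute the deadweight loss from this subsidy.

Pre-subsidy: 370 - 1.8P = -42 + 4P gives P* = 2060/29, x* = 7022/29.
With the subsidy, sellers receive Ps = Pb + 25 for each unit, where Pb is the price buyers pay.
Supply in terms of Pb becomes xs = -42 + 4(Pb + 25) = 58 + 4Pb. Setting this equal to demand: 370 - 1.8Pb = 58 + 4Pb, so Pb = 1560/29.
Sellers receive Ps = 1560/29 + 25 = 2285/29; x' = 370 − 1.8·(1560/29) = 7922/29.
The subsidy expands output by 7922/29 − 7022/29 = 900/29 past the efficient level; on those units the gap between marginal cost and willingness to pay runs from 0 up to 25.
DWL = ½ × 25 × 900/29 = 11250/29.

Deadweight loss = 11250/29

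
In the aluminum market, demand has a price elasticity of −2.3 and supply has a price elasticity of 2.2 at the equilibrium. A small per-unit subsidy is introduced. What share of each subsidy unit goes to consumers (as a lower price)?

For a small subsidy around the equilibrium, the benefit split depends on the relative slopes, which at a point are proportional to the elasticities.
Buyer share = εs/(εs + |εd|) = 2.2/(2.2 + 2.3) = 22/45; seller share = |εd|/(εs + |εd|) = 23/45.

Consumer share = 22/45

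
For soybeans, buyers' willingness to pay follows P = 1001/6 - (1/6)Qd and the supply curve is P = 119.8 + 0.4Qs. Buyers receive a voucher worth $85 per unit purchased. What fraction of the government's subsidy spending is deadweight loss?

Pre-subsidy: 1001/6 - (1/6)Q = 119.8 + 0.4Q gives Q* = 83 and P* = 153.
With the rebate, buyers effectively pay Pb = Ps − 85, where Ps is the price sellers receive.
On the curves, Pb = 1001/6 - (1/6)Q and Ps = 119.8 + 0.4Q; the wedge Ps − Pb = 85 gives 119.8 + 0.4Q − (1001/6 - (1/6)Q) = 85, so Q' = 233.
Then Pb = 1001/6 − (1/6)·233 = 128 and Ps = 119.8 + 0.4·233 = 213.
ΔCS = ½(83 + 233)(153 − 128) = 3950; ΔPS = ½(83 + 233)(213 − 153) = 9480.
Government spending = 85 × 233 = 19805.
DWL = ½ × 85 × (233 − 83) = 6375; fraction = 6375 / 19805 = 75/233.

DWL / government spending = 75/233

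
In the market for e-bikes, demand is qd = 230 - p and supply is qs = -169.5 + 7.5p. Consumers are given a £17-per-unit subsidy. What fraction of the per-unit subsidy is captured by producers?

Pre-subsidy: 230 - p = -169.5 + 7.5p gives p* = 47, q* = 183.
With the rebate, buyers effectively pay pb = ps − 17, where ps is the price sellers receive.
Demand in terms of ps becomes qd = 230 − 1(ps − 17) = 247 - ps. Setting this equal to supply: 247 - ps = -169.5 + 7.5ps, so ps = 49.
Buyers pay pb = 49 − 17 = 32; q' = -169.5 + 7.5·49 = 198.
Buyers' price falls by p* − pb = 47 − 32 = 15; sellers' price rises by ps − p* = 49 − 47 = 2.
So producers capture 2/17 = 2/17 of each unit of subsidy.

Producer share = 2/17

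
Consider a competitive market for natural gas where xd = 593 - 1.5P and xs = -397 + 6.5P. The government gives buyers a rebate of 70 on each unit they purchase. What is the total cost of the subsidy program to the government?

Pre-subsidy: 593 - 1.5P = -397 + 6.5P gives P* = 123.75, x* = 407.375.
With the rebate, buyers effectively pay Pb = Ps − 70, where Ps is the price sellers receive.
Demand in terms of Ps becomes xd = 593 − 1.5(Ps − 70) = 698 - 1.5Ps. Setting this equal to supply: 698 - 1.5Ps = -397 + 6.5Ps, so Ps = 136.875.
Buyers pay Pb = 136.875 − 70 = 66.875; x' = -397 + 6.5·136.875 = 492.6875.
Government outlay = subsidy × quantity = 70 × 492.6875 = 34488.125.

Government cost = 34488.125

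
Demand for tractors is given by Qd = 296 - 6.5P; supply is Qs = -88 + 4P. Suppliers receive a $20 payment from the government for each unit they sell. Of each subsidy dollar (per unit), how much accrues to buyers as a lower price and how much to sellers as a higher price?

Pre-subsidy: 296 - 6.5P = -88 + 4P gives P* = 256/7, Q* = 408/7.
With the subsidy, sellers receive Ps = Pb + 20 for each unit, where Pb is the price buyers pay.
Supply in terms of Pb becomes Qs = -88 + 4(Pb + 20) = -8 + 4Pb. Setting this equal to demand: 296 - 6.5Pb = -8 + 4Pb, so Pb = 608/21.
Sellers receive Ps = 608/21 + 20 = 1028/21; Q' = 296 − 6.5·(608/21) = 2264/21.
Buyers' price falls by P* − Pb = 256/7 − 608/21 = 160/21; sellers' price rises by Ps − P* = 1028/21 − 256/7 = 260/21.

Buyers gain 160/21 per unit; sellers gain 260/21 per unit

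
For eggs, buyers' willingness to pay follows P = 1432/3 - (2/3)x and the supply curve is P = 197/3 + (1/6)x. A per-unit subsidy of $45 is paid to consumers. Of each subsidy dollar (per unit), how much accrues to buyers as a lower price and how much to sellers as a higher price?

Buyers gain $36 per unit; sellers gain $9 per unit

Pre-subsidy: 1432/3 - (2/3)x = 197/3 + (1/6)x gives x* = 494 and P* = 148.
With the rebate, buyers effectively pay Pb = Ps − 45, where Ps is the price sellers receive.
On the curves, Pb = 1432/3 - (2/3)x and Ps = 197/3 + (1/6)x; the wedge Ps − Pb = 45 gives 197/3 + (1/6)x − (1432/3 - (2/3)x) = 45, so x' = 548.
Then Pb = 1432/3 − (2/3)·548 = 112 and Ps = 197/3 + (1/6)·548 = 157.
Buyers' price falls by P* − Pb = 148 − 112 = 36; sellers' price rises by Ps − P* = 157 − 148 = 9.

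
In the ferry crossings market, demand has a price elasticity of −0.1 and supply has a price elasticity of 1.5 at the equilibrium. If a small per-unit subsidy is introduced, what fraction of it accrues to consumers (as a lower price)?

For a small subsidy around the equilibrium, the benefit split depends on the relative slopes, which at a point are proportional to the elasticities.
Buyer share = εs/(εs + |εd|) = 1.5/(1.5 + 0.1) = 0.9375; seller share = |εd|/(εs + |εd|) = 0.0625.

Consumer share = 0.9375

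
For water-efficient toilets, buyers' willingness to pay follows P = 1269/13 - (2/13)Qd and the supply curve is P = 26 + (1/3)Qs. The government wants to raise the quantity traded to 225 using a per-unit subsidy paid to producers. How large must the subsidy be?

At Q = 225, from the demand curve buyers pay Pb = 1269/13 − (2/13)·225 = 63; from the supply curve sellers need Ps = 26 + (1/3)·225 = 101.
The subsidy must fill the gap: s = Ps − Pb = 101 − 63 = 38.

Required subsidy s = 38 per unit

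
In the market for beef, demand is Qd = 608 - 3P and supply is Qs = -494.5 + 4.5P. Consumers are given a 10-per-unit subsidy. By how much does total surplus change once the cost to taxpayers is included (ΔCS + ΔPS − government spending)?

Net change in total surplus = -90

Pre-subsidy: 608 - 3P = -494.5 + 4.5P gives P* = 147, Q* = 167.
With the rebate, buyers effectively pay Pb = Ps − 10, where Ps is the price sellers receive.
Demand in terms of Ps becomes Qd = 608 − 3(Ps − 10) = 638 - 3Ps. Setting this equal to supply: 638 - 3Ps = -494.5 + 4.5Ps, so Ps = 151.
Buyers pay Pb = 151 − 10 = 141; Q' = -494.5 + 4.5·151 = 185.
ΔCS = ½(167 + 185)(147 − 141) = 1056; ΔPS = ½(167 + 185)(151 − 147) = 704.
Government spending = 10 × 185 = 1850.
Net change = 1056 + 704 − 1850 = -90. The loss equals the DWL triangle ½·10·18.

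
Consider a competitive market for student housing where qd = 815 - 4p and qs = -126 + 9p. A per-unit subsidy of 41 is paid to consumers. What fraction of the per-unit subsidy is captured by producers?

Producer share = 4/13

Pre-subsidy: 815 - 4p = -126 + 9p gives p* = 941/13, q* = 6831/13.
With the rebate, buyers effectively pay pb = ps − 41, where ps is the price sellers receive.
Demand in terms of ps becomes qd = 815 − 4(ps − 41) = 979 - 4ps. Setting this equal to supply: 979 - 4ps = -126 + 9ps, so ps = 85.
Buyers pay pb = 85 − 41 = 44; q' = -126 + 9·85 = 639.
Buyers' price falls by p* − pb = 941/13 − 44 = 369/13; sellers' price rises by ps − p* = 85 − 941/13 = 164/13.
So producers capture (164/13)/41 = 4/13 of each unit of subsidy.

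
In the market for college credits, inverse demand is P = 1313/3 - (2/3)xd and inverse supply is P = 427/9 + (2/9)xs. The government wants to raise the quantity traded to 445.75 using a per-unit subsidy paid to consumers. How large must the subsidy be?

Required subsidy s = 6 per unit

At x = 445.75, from the demand curve buyers pay Pb = 1313/3 − (2/3)·445.75 = 140.5; from the supply curve sellers need Ps = 427/9 + (2/9)·445.75 = 146.5.
The subsidy must fill the gap: s = Ps − Pb = 146.5 − 140.5 = 6.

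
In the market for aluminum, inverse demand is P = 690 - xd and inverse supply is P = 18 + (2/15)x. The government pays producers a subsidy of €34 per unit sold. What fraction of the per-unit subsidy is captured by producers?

Pre-subsidy: 690 - x = 18 + (2/15)x gives x* = 10080/17 and P* = 1650/17.
With the subsidy, sellers receive Ps = Pb + 34 for each unit, where Pb is the price buyers pay.
On the curves, Pb = 690 - x and Ps = 18 + (2/15)x; the wedge Ps − Pb = 34 gives 18 + (2/15)x − (690 - x) = 34, so x' = 10590/17.
Then Pb = 690 − 1·(10590/17) = 1140/17 and Ps = 18 + (2/15)·(10590/17) = 1718/17.
Buyers' price falls by P* − Pb = 1650/17 − 1140/17 = 30; sellers' price rises by Ps − P* = 1718/17 − 1650/17 = 4.
So producers capture 4/34 = 2/17 of each unit of subsidy.

Producer share = 2/17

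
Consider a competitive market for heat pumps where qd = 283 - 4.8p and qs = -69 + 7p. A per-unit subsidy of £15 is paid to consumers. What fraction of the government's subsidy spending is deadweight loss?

DWL / government spending = 1260/10769

Pre-subsidy: 283 - 4.8p = -69 + 7p gives p* = 1760/59, q* = 8249/59.
With the rebate, buyers effectively pay pb = ps − 15, where ps is the price sellers receive.
Demand in terms of ps becomes qd = 283 − 4.8(ps − 15) = 355 - 4.8ps. Setting this equal to supply: 355 - 4.8ps = -69 + 7ps, so ps = 2120/59.
Buyers pay pb = 2120/59 − 15 = 1235/59; q' = -69 + 7·(2120/59) = 10769/59.
ΔCS = ½(8249/59 + 10769/59)(1760/59 − 1235/59) = 4992225/3481; ΔPS = ½(8249/59 + 10769/59)(2120/59 − 1760/59) = 3423240/3481.
Government spending = 15 × 10769/59 = 161535/59.
DWL = ½ × 15 × (10769/59 − 8249/59) = 18900/59; fraction = (18900/59) / (161535/59) = 1260/10769.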